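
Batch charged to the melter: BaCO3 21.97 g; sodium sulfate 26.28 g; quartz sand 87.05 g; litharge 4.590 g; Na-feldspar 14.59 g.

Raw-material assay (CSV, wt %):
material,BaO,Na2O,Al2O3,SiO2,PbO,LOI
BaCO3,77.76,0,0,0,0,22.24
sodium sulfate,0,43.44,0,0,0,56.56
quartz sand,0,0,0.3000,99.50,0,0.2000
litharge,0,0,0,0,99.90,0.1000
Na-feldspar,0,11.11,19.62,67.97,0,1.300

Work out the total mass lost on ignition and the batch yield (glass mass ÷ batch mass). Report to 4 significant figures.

All internal work keeps full precision at every stage. Working values are shown rounded to 4 significant digits in the printout. A single rounding finalizes every reported figure — all derived quantities (ignition loss, the five compositions, glass mass, yield, the totals) are carried from the batch weights for 134.4 g of glass in full float precision, exactly as shown in either problem or answer.
LOI of each material in turn:
  BaCO3: 21.97 × 0.2224 = 4.886 g
  sodium sulfate: 26.28 × 0.5656 = 14.86 g
  quartz sand: 87.05 × 0.002000 = 0.1741 g
  litharge: 4.590 × 0.001000 = 0.004590 g
  Na-feldspar: 14.59 × 0.01300 = 0.1897 g
Total LOI = 20.12 g
Glass = batch − LOI = 154.5 − 20.12 = 134.4 g

LOI loss = 20.12 g; glass = 134.4 g; yield = 86.98%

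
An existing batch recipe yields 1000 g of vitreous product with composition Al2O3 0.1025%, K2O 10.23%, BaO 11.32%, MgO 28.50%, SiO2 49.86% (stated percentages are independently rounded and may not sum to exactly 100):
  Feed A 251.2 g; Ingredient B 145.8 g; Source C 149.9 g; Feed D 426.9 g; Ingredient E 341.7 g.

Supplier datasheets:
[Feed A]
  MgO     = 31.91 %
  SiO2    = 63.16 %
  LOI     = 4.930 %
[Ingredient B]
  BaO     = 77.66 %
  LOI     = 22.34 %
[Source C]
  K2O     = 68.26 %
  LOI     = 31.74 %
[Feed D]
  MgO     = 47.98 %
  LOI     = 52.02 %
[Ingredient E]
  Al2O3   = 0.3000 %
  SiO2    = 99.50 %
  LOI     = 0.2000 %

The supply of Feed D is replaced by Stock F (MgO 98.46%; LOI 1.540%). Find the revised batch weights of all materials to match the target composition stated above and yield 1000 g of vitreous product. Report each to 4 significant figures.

Revised batch per 1000 g vitreous product:
  Feed A: 251.2 g
  Ingredient B: 145.8 g
  Source C: 149.9 g
  Stock F: 208.1 g
  Ingredient E: 341.7 g
Total batch = 1097 g; LOI loss = 96.42 g

The working math runs at full float precision in all steps; working values appear rounded to four significant digits on the page. Every reported figure includes exactly one rounding — all derived quantities (ignition loss, five oxide percentages, the yield, totals, net glass mass) are carried from the batch weights per 1000 g of glass at full float precision, as they appear in the question or the answer.
Per-oxide target masses for 1000 g vitreous product:
  Al2O3: 0.1025% × 1000 = 1.025 g
  K2O: 10.23% × 1000 = 102.3 g
  BaO: 11.32% × 1000 = 113.2 g
  MgO: 28.50% × 1000 = 285.0 g
  SiO2: 49.86% × 1000 = 498.6 g
Oxide-by-oxide audit given the weights on record, for the quoted basis mass (summed amounts equal target values once rounding is allowed for):
  Al2O3: 341.7·0.003000 = 1.025 g (target 1.025 g)
  K2O: 149.9·0.6826 = 102.3 g (target 102.3 g)
  BaO: 145.8·0.7766 = 113.2 g (target 113.2 g)
  MgO: 251.2·0.3191 + 208.1·0.9846 = 285.1 g (target 285.0 g)
  SiO2: 251.2·0.6316 + 341.7·0.9950 = 498.6 g (target 498.6 g)
Consistency of the glass mass: the batch minus its LOI: 1000 g (targets for the oxides total 1000 g; basis as stated: 1000 g — deltas are rounding alone).
Batch grand total — Σ batch = 1097 g; the LOI term Σ batch·LOI equals 96.42 g; the yield ratio, glass ÷ batch: 91.21%.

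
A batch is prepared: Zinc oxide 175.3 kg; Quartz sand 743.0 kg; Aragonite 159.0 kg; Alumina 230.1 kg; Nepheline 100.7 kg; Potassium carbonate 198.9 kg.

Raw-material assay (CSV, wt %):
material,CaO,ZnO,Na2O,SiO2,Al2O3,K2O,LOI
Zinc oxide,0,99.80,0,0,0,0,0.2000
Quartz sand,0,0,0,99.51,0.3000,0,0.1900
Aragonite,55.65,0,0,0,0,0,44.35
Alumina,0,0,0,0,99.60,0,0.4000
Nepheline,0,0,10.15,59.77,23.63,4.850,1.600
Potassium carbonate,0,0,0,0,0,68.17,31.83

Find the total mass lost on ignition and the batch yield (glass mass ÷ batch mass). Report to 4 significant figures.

LOI loss = 138.1 kg; glass = 1469 kg; yield = 91.41%

The intermediate values are displayed, rounded to 4 significant figures, at each printed step; each numeric step carries full precision from start to finish — every reported value takes exactly one rounding; all derived quantities are re-derived at exact precision (the totals, the six compositions, yield, glass mass, ignition loss) using the weight values per 1469 kg of glass, as given in question or answer.
Material-by-material LOI:
  Zinc oxide: 175.3 × 0.002000 = 0.3506 kg
  Quartz sand: 743.0 × 0.001900 = 1.412 kg
  Aragonite: 159.0 × 0.4435 = 70.52 kg
  Alumina: 230.1 × 0.004000 = 0.9204 kg
  Nepheline: 100.7 × 0.01600 = 1.611 kg
  Potassium carbonate: 198.9 × 0.3183 = 63.31 kg
Total LOI = 138.1 kg
Glass = batch − LOI = 1607 − 138.1 = 1469 kg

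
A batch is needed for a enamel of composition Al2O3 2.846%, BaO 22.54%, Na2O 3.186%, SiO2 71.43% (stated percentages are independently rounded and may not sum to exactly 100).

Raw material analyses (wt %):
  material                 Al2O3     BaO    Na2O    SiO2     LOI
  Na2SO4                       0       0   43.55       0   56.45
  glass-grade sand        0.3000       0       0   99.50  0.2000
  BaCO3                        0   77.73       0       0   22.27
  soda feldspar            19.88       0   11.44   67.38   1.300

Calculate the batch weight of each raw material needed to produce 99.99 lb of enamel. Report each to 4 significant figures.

Full float precision is held through the solve. In-progress results are shown (rounded to four significant figures) as written; exactly one rounding lands on each reported figure — all derived quantities, which include the yield, the four compositions, LOI, totals, glass mass, are carried at full precision, as given in problem or answer, from the weighed amounts for 99.99 lb of glass.
Oxide-by-oxide targets in 99.99 lb enamel:
  Al2O3: 2.846% × 99.99 = 2.846 lb
  BaO: 22.54% × 99.99 = 22.54 lb
  Na2O: 3.186% × 99.99 = 3.186 lb
  SiO2: 71.43% × 99.99 = 71.42 lb
Per-oxide balance check given the weights on record, relative to the basis at hand (sums match the target masses up to rounding of the answer):
  Al2O3: 62.73·0.003000 + 13.37·0.1988 = 2.846 lb (target 2.846 lb)
  BaO: 28.99·0.7773 = 22.53 lb (target 22.54 lb)
  Na2O: 3.803·0.4355 + 13.37·0.1144 = 3.186 lb (target 3.186 lb)
  SiO2: 62.73·0.9950 + 13.37·0.6738 = 71.43 lb (target 71.42 lb)
The glass-mass cross-check: net batch after ignition = 99.99 lb (per-oxide target masses sum to 99.99 lb; basis as stated: 99.99 lb — any gap is answer rounding).
Total batch = Σ batch = 108.9 lb; Σ batch·LOI gives LOI loss = 8.902 lb; yield: glass divided by total = 91.82%.

Batch per 99.99 lb enamel:
  Na2SO4: 3.803 lb
  glass-grade sand: 62.73 lb
  BaCO3: 28.99 lb
  soda feldspar: 13.37 lb
Total batch = 108.9 lb; LOI loss = 8.902 lb; yield = 91.82%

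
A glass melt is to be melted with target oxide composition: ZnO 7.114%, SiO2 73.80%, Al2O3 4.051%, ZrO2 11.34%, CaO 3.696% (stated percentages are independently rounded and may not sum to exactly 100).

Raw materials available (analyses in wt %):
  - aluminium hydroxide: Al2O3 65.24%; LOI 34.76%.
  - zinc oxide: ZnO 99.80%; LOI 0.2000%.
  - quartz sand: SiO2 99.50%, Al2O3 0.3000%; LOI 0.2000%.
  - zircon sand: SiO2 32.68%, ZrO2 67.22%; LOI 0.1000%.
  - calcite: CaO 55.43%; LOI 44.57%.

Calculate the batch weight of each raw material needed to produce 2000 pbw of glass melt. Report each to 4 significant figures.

Batch per 2000 pbw glass melt:
  aluminium hydroxide: 117.9 pbw
  zinc oxide: 142.6 pbw
  quartz sand: 1373 pbw
  zircon sand: 337.4 pbw
  calcite: 133.4 pbw
Total batch = 2104 pbw; LOI loss = 103.8 pbw; yield = 95.07%

All arithmetic maintains full precision in all steps — working values are shown, rounded to 4 significant digits, across the worked steps — each reported figure includes exactly one rounding; all derived quantities, which include the totals, net glass mass, the yield, ignition loss, the five compositions, are carried at full precision, as set out in either problem or answer, from the batch weights on 2000 pbw of glass.
Target masses of each oxide per 2000 pbw glass melt:
  ZnO: 7.114% × 2000 = 142.3 pbw
  SiO2: 73.80% × 2000 = 1476 pbw
  Al2O3: 4.051% × 2000 = 81.02 pbw
  ZrO2: 11.34% × 2000 = 226.8 pbw
  CaO: 3.696% × 2000 = 73.92 pbw
Per-oxide balance check on the weights just shown, under the basis named above (sums match the target masses up to rounding of the answer):
  ZnO: 142.6·0.9980 = 142.3 pbw (target 142.3 pbw)
  SiO2: 1373·0.9950 + 337.4·0.3268 = 1476 pbw (target 1476 pbw)
  Al2O3: 117.9·0.6524 + 1373·0.003000 = 81.04 pbw (target 81.02 pbw)
  ZrO2: 337.4·0.6722 = 226.8 pbw (target 226.8 pbw)
  CaO: 133.4·0.5543 = 73.94 pbw (target 73.92 pbw)
The glass-mass cross-check: Σ batch − LOI loss = 2000 pbw (per-oxide target masses sum to 2000 pbw; versus the stated basis of 2000 pbw — any gap is answer rounding).
Adding the batch up: Σ batch = 2104 pbw; loss to ignition Σ batch·LOI = 103.8 pbw; yield, glass over the total, = 95.07%.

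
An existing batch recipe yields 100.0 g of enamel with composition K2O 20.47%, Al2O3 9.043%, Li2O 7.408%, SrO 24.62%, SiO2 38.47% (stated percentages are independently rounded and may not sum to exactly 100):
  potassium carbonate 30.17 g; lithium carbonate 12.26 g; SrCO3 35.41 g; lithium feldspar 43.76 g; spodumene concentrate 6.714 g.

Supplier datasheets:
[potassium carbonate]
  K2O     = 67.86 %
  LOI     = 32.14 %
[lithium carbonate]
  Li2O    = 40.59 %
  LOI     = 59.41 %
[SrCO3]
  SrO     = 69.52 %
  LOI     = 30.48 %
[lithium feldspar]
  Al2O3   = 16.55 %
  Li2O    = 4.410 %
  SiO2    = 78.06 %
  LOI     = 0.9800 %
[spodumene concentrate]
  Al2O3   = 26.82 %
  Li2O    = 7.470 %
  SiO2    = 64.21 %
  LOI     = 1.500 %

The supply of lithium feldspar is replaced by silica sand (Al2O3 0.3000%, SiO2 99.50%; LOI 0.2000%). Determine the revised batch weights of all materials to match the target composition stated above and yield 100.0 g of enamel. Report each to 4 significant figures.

The whole derivation maintains full precision at all times. Rounding to four significant digits governs each working value as printed; exactly one rounding goes into every reported number; the derived quantities are computed in full float precision (yield, totals, the five compositions, LOI, net glass mass) starting from the weights at 100.0 g of glass, exactly as shown in the question or the answer.
Target oxide masses per 100.0 g enamel:
  K2O: 20.47% × 100.0 = 20.47 g
  Al2O3: 9.043% × 100.0 = 9.043 g
  Li2O: 7.408% × 100.0 = 7.408 g
  SrO: 24.62% × 100.0 = 24.62 g
  SiO2: 38.47% × 100.0 = 38.47 g
Sums-versus-targets review from the weights as reported, on the stated basis (every target is met by its sum up to rounding of the answer):
  K2O: 30.17·0.6786 = 20.47 g (target 20.47 g)
  Al2O3: 17.03·0.003000 + 33.53·0.2682 = 9.044 g (target 9.043 g)
  Li2O: 12.08·0.4059 + 33.53·0.07470 = 7.408 g (target 7.408 g)
  SrO: 35.41·0.6952 = 24.62 g (target 24.62 g)
  SiO2: 17.03·0.9950 + 33.53·0.6421 = 38.47 g (target 38.47 g)
Consistency of the glass mass: whole batch net of LOI = 100.0 g (the targets, summed, come to 100.0 g; stated basis 100.0 g — differing by rounding only).
Batch grand total — Σ batch = 128.2 g; loss to ignition Σ batch·LOI = 28.20 g; yield = glass ÷ total batch = 78.00%.

Revised batch per 100.0 g enamel:
  potassium carbonate: 30.17 g
  lithium carbonate: 12.08 g
  SrCO3: 35.41 g
  silica sand: 17.03 g
  spodumene concentrate: 33.53 g
Total batch = 128.2 g; LOI loss = 28.20 g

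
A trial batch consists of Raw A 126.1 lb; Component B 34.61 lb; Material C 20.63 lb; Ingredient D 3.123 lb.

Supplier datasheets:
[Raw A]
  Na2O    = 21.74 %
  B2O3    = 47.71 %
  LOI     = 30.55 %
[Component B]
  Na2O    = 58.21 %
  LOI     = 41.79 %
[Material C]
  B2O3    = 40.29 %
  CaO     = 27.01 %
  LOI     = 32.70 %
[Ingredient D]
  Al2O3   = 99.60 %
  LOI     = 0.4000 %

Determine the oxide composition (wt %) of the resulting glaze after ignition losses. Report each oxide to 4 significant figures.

Every computation keeps exact precision from first step to last — the intermediate values are shown rounded off to 4 significant digits at each printed step. A single rounding produces each reported figure — all derived quantities (yield, LOI, totals, glass mass, four oxide percentages) are recomputed from the weighed amounts for 124.7 lb of glass at exact precision, exactly as shown in the problem or answer text.
Per-oxide mass from batch:
  Al2O3: 3.123·0.9960 = 3.111 lb
  Na2O: 126.1·0.2174 + 34.61·0.5821 = 47.56 lb
  B2O3: 126.1·0.4771 + 20.63·0.4029 = 68.47 lb
  CaO: 20.63·0.2701 = 5.572 lb
LOI: 126.1·0.3055 + 34.61·0.4179 + 20.63·0.3270 + 3.123·0.004000 = 59.75 lb
Resulting glass, batch − LOI: 184.5 − 59.75 = 124.7 lb (= the summed oxide contributions)
each wt % is 100 × oxide ÷ glass

Glass mass = 124.7 lb (batch 184.5 − LOI 59.75).
Composition: Al2O3 2.494%, Na2O 38.13%, B2O3 54.90%, CaO 4.468%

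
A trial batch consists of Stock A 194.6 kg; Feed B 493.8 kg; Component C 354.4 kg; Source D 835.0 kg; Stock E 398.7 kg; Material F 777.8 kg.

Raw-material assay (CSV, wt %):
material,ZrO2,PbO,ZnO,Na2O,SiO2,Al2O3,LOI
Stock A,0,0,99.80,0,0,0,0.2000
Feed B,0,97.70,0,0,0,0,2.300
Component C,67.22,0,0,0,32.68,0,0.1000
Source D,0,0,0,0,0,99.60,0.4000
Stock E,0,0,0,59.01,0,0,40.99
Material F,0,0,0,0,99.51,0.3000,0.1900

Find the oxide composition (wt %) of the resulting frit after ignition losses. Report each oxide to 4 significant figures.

In-progress results are printed rounded off to 4 significant digits between the steps — all internal work holds exact precision throughout. Each reported figure receives exactly one rounding; the derived quantities, which include LOI, the totals, glass mass, six oxide percentages, the yield, are re-derived at full float precision, as set out in the question or the answer, starting from the weights at 2874 kg of glass.
Oxide-by-oxide delivered mass:
  ZrO2: 354.4·0.6722 = 238.2 kg
  PbO: 493.8·0.9770 = 482.4 kg
  ZnO: 194.6·0.9980 = 194.2 kg
  Na2O: 398.7·0.5901 = 235.3 kg
  SiO2: 354.4·0.3268 + 777.8·0.9951 = 889.8 kg
  Al2O3: 835.0·0.9960 + 777.8·0.003000 = 834.0 kg
LOI: 194.6·0.002000 + 493.8·0.02300 + 354.4·0.001000 + 835.0·0.004000 + 398.7·0.4099 + 777.8·0.001900 = 180.3 kg
Glass mass = batch − LOI = 3054 − 180.3 = 2874 kg (equal to the oxide-mass sum)
wt %: oxide over glass, times 100

Glass mass = 2874 kg (batch 3054 − LOI 180.3).
Composition: ZrO2 8.289%, PbO 16.79%, ZnO 6.758%, Na2O 8.186%, SiO2 30.96%, Al2O3 29.02%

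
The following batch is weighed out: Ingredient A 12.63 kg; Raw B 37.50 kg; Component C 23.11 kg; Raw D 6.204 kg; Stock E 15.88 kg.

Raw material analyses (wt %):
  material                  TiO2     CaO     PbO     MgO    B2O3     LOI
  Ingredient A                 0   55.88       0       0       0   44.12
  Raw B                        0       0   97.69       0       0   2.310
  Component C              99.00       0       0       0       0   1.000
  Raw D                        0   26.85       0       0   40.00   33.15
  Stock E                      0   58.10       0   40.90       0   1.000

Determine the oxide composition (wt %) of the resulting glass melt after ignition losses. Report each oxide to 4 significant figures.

Glass mass = 86.44 kg (batch 95.32 − LOI 8.885).
Composition: TiO2 26.47%, CaO 20.77%, PbO 42.38%, MgO 7.514%, B2O3 2.871%

Working values are shown (rounded to four significant digits) in the printout. Every computation runs at full float precision through every step; each reported number undergoes a single rounding; all derived quantities, which include the yield, LOI, net glass mass, five oxide percentages, the totals, are recomputed at full precision, as quoted within question or answer, starting from the weights on 86.44 kg of glass.
Oxide masses out of the charge:
  TiO2: 23.11·0.9900 = 22.88 kg
  CaO: 12.63·0.5588 + 6.204·0.2685 + 15.88·0.5810 = 17.95 kg
  PbO: 37.50·0.9769 = 36.63 kg
  MgO: 15.88·0.4090 = 6.495 kg
  B2O3: 6.204·0.4000 = 2.482 kg
LOI: 12.63·0.4412 + 37.50·0.02310 + 23.11·0.01000 + 6.204·0.3315 + 15.88·0.01000 = 8.885 kg
Resulting glass, batch − LOI: 95.32 − 8.885 = 86.44 kg (consistent with Σ oxide mass)
wt %: oxide over glass, times 100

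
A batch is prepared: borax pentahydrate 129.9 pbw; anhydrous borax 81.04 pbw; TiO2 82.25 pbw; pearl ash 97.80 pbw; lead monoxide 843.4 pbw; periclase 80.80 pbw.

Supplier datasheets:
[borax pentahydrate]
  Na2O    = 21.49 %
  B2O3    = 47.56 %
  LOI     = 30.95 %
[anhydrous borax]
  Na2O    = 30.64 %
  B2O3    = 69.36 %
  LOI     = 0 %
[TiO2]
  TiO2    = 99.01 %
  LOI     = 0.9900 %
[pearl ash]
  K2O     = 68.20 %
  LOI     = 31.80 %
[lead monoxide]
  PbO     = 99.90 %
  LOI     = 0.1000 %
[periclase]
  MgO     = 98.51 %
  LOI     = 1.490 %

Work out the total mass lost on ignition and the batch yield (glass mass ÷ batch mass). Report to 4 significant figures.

The working math keeps exact precision all the way through — rounding to four significant digits extends to each mid-chain value as shown — exactly one rounding lands on each reported number; all derived quantities, which include LOI, the six compositions, the totals, net glass mass, yield, are computed at full float precision, as written in the problem or answer text, using the weight values on 1241 pbw of glass.
Ignition loss by material:
  borax pentahydrate: 129.9 × 0.3095 = 40.20 pbw
  anhydrous borax: 81.04 × 0 = 0 pbw
  TiO2: 82.25 × 0.009900 = 0.8143 pbw
  pearl ash: 97.80 × 0.3180 = 31.10 pbw
  lead monoxide: 843.4 × 0.001000 = 0.8434 pbw
  periclase: 80.80 × 0.01490 = 1.204 pbw
Total LOI = 74.17 pbw
Glass = batch − LOI = 1315 − 74.17 = 1241 pbw

LOI loss = 74.17 pbw; glass = 1241 pbw; yield = 94.36%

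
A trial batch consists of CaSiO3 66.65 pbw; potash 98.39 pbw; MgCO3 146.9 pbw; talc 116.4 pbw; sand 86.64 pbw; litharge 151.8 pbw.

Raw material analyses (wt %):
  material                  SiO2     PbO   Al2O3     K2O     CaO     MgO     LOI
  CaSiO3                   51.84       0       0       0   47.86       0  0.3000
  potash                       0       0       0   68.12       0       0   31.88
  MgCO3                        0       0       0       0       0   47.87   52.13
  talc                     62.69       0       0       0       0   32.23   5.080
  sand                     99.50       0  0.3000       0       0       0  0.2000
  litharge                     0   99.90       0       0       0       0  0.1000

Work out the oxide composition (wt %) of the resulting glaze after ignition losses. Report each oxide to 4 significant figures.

Glass mass = 552.4 pbw (batch 666.8 − LOI 114.4).
Composition: SiO2 35.07%, PbO 27.45%, Al2O3 0.04705%, K2O 12.13%, CaO 5.775%, MgO 19.52%

The whole derivation maintains full float precision at every stage. Working values are shown, rounded to 4 significant digits, in the working. Each reported value takes exactly one rounding. All derived quantities are computed at full float precision (LOI, yield, glass mass, the six compositions, totals) using the weight values per 552.4 pbw of glass as set out in the question or the answer.
Oxide-by-oxide delivered mass:
  SiO2: 66.65·0.5184 + 116.4·0.6269 + 86.64·0.9950 = 193.7 pbw
  PbO: 151.8·0.9990 = 151.6 pbw
  Al2O3: 86.64·0.003000 = 0.2599 pbw
  K2O: 98.39·0.6812 = 67.02 pbw
  CaO: 66.65·0.4786 = 31.90 pbw
  MgO: 146.9·0.4787 + 116.4·0.3223 = 107.8 pbw
LOI: 66.65·0.003000 + 98.39·0.3188 + 146.9·0.5213 + 116.4·0.05080 + 86.64·0.002000 + 151.8·0.001000 = 114.4 pbw
batch − LOI leaves glass = 666.8 − 114.4 = 552.4 pbw (= Σ oxide masses)
wt % = oxide mass / glass mass × 100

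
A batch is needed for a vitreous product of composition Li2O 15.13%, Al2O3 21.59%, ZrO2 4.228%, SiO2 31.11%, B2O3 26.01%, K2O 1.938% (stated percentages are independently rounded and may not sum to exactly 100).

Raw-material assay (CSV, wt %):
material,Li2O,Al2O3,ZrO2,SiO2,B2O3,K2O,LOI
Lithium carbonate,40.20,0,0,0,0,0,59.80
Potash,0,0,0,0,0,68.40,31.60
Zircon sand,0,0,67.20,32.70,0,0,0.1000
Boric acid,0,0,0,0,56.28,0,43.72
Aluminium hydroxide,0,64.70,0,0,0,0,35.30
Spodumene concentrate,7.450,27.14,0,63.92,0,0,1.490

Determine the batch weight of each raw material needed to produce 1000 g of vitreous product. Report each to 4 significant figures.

Working values are rounded to 4 significant digits as shown; the whole derivation carries full precision in all steps; each reported number takes just one rounding; the derived quantities are computed starting from the weights on 1000 g of glass in full precision (totals, the six compositions, the yield, glass mass, ignition loss) precisely as stated by either problem or answer.
Target masses of each oxide per 1000 g vitreous product:
  Li2O: 15.13% × 1000 = 151.3 g
  Al2O3: 21.59% × 1000 = 215.9 g
  ZrO2: 4.228% × 1000 = 42.28 g
  SiO2: 31.11% × 1000 = 311.1 g
  B2O3: 26.01% × 1000 = 260.1 g
  K2O: 1.938% × 1000 = 19.38 g
Verifying the oxide balance from the weights as reported, under the basis named above (oxide sums agree with the targets exact up to rounding of places):
  Li2O: 292.1·0.4020 + 454.5·0.07450 = 151.3 g (target 151.3 g)
  Al2O3: 143.0·0.6470 + 454.5·0.2714 = 215.9 g (target 215.9 g)
  ZrO2: 62.92·0.6720 = 42.28 g (target 42.28 g)
  SiO2: 62.92·0.3270 + 454.5·0.6392 = 311.1 g (target 311.1 g)
  B2O3: 462.2·0.5628 = 260.1 g (target 260.1 g)
  K2O: 28.33·0.6840 = 19.38 g (target 19.38 g)
Auditing the glass mass value: batch total minus LOI = 1000 g (the targets, summed, come to 1000 g; with the basis standing at 1000 g — gaps are rounding artifacts).
Summing the batch: Σ batch = 1443 g; Σ batch·LOI gives LOI loss = 443.0 g; the yield ratio, glass ÷ batch: 69.30%.

Batch per 1000 g vitreous product:
  Lithium carbonate: 292.1 g
  Potash: 28.33 g
  Zircon sand: 62.92 g
  Boric acid: 462.2 g
  Aluminium hydroxide: 143.0 g
  Spodumene concentrate: 454.5 g
Total batch = 1443 g; LOI loss = 443.0 g; yield = 69.30%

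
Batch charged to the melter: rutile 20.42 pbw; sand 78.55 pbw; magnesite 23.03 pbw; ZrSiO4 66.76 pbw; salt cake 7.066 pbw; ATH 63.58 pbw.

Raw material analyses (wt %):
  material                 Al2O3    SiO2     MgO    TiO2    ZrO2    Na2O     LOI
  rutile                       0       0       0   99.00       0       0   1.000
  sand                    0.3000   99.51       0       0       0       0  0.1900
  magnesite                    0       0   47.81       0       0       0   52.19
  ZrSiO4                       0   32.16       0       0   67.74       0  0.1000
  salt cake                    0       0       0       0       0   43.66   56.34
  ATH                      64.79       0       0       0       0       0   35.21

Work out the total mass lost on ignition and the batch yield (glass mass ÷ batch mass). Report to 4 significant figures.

LOI loss = 38.81 pbw; glass = 220.6 pbw; yield = 85.04%

Each numeric step carries exact precision through the solve; mid-chain values are printed (rounded to 4 significant figures) as written. Every reported result is rounded once only — all derived quantities, including the six compositions, totals, yield, net glass mass, LOI, are re-derived from the batch weights for 220.6 pbw of glass in full float precision as quoted within the problem or answer text.
Each material's LOI contribution:
  rutile: 20.42 × 0.01000 = 0.2042 pbw
  sand: 78.55 × 0.001900 = 0.1492 pbw
  magnesite: 23.03 × 0.5219 = 12.02 pbw
  ZrSiO4: 66.76 × 0.001000 = 0.06676 pbw
  salt cake: 7.066 × 0.5634 = 3.981 pbw
  ATH: 63.58 × 0.3521 = 22.39 pbw
Total LOI = 38.81 pbw
Glass = batch − LOI = 259.4 − 38.81 = 220.6 pbw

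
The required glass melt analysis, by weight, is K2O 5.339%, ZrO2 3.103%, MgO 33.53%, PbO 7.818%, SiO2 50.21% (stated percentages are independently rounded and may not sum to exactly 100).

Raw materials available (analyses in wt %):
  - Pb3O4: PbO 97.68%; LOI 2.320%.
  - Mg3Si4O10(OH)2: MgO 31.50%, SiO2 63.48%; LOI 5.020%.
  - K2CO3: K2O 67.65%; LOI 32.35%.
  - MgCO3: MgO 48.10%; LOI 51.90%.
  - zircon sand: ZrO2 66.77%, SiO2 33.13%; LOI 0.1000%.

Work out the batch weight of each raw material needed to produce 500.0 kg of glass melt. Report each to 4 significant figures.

Batch per 500.0 kg glass melt:
  Pb3O4: 40.02 kg
  Mg3Si4O10(OH)2: 383.4 kg
  K2CO3: 39.46 kg
  MgCO3: 97.49 kg
  zircon sand: 23.24 kg
Total batch = 583.6 kg; LOI loss = 83.56 kg; yield = 85.68%

All internal work carries exact precision in all steps; in-progress results are printed (rounded to four significant digits) alongside each step; every reported number takes just one rounding. Derived quantities, which include ignition loss, the five compositions, yield, the totals, net glass mass, are carried at full precision, as they appear in the problem or the answer, from the batch weights at 500.0 kg of glass.
Oxide mass targets, per 500.0 kg glass melt:
  K2O: 5.339% × 500.0 = 26.70 kg
  ZrO2: 3.103% × 500.0 = 15.52 kg
  MgO: 33.53% × 500.0 = 167.6 kg
  PbO: 7.818% × 500.0 = 39.09 kg
  SiO2: 50.21% × 500.0 = 251.0 kg
Sums-versus-targets review from the weights as reported, for the quoted basis mass (sums match the target masses exact up to rounding of places):
  K2O: 39.46·0.6765 = 26.69 kg (target 26.70 kg)
  ZrO2: 23.24·0.6677 = 15.52 kg (target 15.52 kg)
  MgO: 383.4·0.3150 + 97.49·0.4810 = 167.7 kg (target 167.6 kg)
  PbO: 40.02·0.9768 = 39.09 kg (target 39.09 kg)
  SiO2: 383.4·0.6348 + 23.24·0.3313 = 251.1 kg (target 251.0 kg)
Glass-mass bookkeeping: total batch − LOI = 500.0 kg (targets for the oxides total 500.0 kg; basis as stated: 500.0 kg — gaps are rounding artifacts).
Whole-batch sum: Σ batch = 583.6 kg; LOI loss = Σ batch·LOI = 83.56 kg; yield: glass divided by total = 85.68%.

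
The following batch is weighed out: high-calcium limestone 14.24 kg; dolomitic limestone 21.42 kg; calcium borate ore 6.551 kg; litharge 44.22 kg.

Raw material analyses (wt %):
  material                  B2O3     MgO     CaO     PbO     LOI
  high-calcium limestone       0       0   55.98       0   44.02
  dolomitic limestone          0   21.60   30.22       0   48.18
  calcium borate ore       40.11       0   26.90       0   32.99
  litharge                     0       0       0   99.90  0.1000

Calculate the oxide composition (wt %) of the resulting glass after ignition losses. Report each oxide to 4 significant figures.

The working math keeps full float precision through the solve. In-progress results are shown (rounded to four significant digits) within the worked lines; a single rounding produces each reported figure — all derived quantities (LOI, totals, four oxide percentages, yield, glass mass) are computed starting from the weights on 67.64 kg of glass in full float precision, precisely as stated by the problem or answer text.
Oxide-by-oxide delivered mass:
  B2O3: 6.551·0.4011 = 2.628 kg
  MgO: 21.42·0.2160 = 4.627 kg
  CaO: 14.24·0.5598 + 21.42·0.3022 + 6.551·0.2690 = 16.21 kg
  PbO: 44.22·0.9990 = 44.18 kg
LOI: 14.24·0.4402 + 21.42·0.4818 + 6.551·0.3299 + 44.22·0.001000 = 18.79 kg
Resulting glass, batch − LOI: 86.43 − 18.79 = 67.64 kg (consistent with Σ oxide mass)
oxide / glass × 100 gives the wt %

Glass mass = 67.64 kg (batch 86.43 − LOI 18.79).
Composition: B2O3 3.885%, MgO 6.841%, CaO 23.96%, PbO 65.31%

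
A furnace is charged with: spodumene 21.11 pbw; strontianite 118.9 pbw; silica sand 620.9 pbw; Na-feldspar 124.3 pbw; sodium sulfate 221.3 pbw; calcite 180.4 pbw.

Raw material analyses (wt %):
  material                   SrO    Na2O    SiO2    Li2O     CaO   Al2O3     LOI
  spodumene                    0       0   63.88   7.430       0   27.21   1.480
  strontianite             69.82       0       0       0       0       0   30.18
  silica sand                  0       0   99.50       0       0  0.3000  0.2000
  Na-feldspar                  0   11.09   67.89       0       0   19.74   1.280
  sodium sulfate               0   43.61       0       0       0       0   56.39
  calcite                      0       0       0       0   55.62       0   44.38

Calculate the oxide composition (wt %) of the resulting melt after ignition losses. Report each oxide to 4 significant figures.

Glass mass = 1043 pbw (batch 1287 − LOI 243.9).
Composition: SrO 7.959%, Na2O 10.57%, SiO2 68.61%, Li2O 0.1504%, CaO 9.620%, Al2O3 3.082%

In-progress results appear, rounded to four significant figures, as written; the working math runs at full precision at every stage — a single rounding yields every reported number — derived quantities are carried from the weighed amounts at 1043 pbw of glass at full precision (LOI, six oxide percentages, yield, net glass mass, the totals), precisely as stated by the question or the answer.
Per-oxide mass from batch:
  SrO: 118.9·0.6982 = 83.02 pbw
  Na2O: 124.3·0.1109 + 221.3·0.4361 = 110.3 pbw
  SiO2: 21.11·0.6388 + 620.9·0.9950 + 124.3·0.6789 = 715.7 pbw
  Li2O: 21.11·0.07430 = 1.568 pbw
  CaO: 180.4·0.5562 = 100.3 pbw
  Al2O3: 21.11·0.2721 + 620.9·0.003000 + 124.3·0.1974 = 32.14 pbw
LOI: 21.11·0.01480 + 118.9·0.3018 + 620.9·0.002000 + 124.3·0.01280 + 221.3·0.5639 + 180.4·0.4438 = 243.9 pbw
Glass = total batch minus LOI = 1287 − 243.9 = 1043 pbw (matching Σ of the oxides)
percent share: oxide ÷ glass, ×100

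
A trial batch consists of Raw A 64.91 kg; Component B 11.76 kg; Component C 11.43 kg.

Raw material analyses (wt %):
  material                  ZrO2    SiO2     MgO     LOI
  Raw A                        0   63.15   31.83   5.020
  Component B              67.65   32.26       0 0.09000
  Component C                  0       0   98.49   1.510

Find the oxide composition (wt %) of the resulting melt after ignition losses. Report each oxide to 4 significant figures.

Glass mass = 84.66 kg (batch 88.10 − LOI 3.442).
Composition: ZrO2 9.397%, SiO2 52.90%, MgO 37.70%

The intermediate values are displayed (rounded to four significant digits) when written out — the whole derivation keeps full float precision through every step; a single rounding finalizes each reported result. All derived quantities are rebuilt starting from the weights for 84.66 kg of glass in exact precision (ignition loss, glass mass, three oxide percentages, the totals, the yield) as quoted within the problem or answer text.
Oxide masses out of the charge:
  ZrO2: 11.76·0.6765 = 7.956 kg
  SiO2: 64.91·0.6315 + 11.76·0.3226 = 44.78 kg
  MgO: 64.91·0.3183 + 11.43·0.9849 = 31.92 kg
LOI: 64.91·0.05020 + 11.76·9.000e-04 + 11.43·0.01510 = 3.442 kg
Glass = total batch minus LOI = 88.10 − 3.442 = 84.66 kg (= Σ oxide masses)
wt % = oxide mass / glass mass × 100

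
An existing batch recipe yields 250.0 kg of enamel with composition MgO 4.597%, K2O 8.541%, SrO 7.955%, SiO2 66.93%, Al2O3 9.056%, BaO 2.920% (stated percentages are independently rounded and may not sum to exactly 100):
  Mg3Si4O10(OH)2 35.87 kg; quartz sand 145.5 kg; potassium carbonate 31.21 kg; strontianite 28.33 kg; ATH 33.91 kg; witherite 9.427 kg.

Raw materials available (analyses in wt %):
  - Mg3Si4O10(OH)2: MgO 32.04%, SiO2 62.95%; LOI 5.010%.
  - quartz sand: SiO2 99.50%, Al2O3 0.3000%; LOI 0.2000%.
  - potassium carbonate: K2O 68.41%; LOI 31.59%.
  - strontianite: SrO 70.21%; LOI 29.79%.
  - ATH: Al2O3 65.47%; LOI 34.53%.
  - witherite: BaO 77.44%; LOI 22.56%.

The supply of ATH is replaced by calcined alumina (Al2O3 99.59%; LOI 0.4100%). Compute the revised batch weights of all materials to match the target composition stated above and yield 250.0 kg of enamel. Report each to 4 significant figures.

Revised batch per 250.0 kg enamel:
  Mg3Si4O10(OH)2: 35.87 kg
  quartz sand: 145.5 kg
  potassium carbonate: 31.21 kg
  strontianite: 28.33 kg
  calcined alumina: 22.29 kg
  witherite: 9.427 kg
Total batch = 272.6 kg; LOI loss = 22.60 kg

Full precision is maintained through the solve — working values are printed (rounded to 4 significant figures) at each printed step. Exactly one rounding is applied to every reported value; the derived quantities are carried from the weighed amounts per 250.0 kg of glass at exact precision (totals, ignition loss, glass mass, the six compositions, the yield), exactly as shown in the question or the answer.
Target masses of each oxide per 250.0 kg enamel:
  MgO: 4.597% × 250.0 = 11.49 kg
  K2O: 8.541% × 250.0 = 21.35 kg
  SrO: 7.955% × 250.0 = 19.89 kg
  SiO2: 66.93% × 250.0 = 167.3 kg
  Al2O3: 9.056% × 250.0 = 22.64 kg
  BaO: 2.920% × 250.0 = 7.300 kg
Mass-balance tally per oxide using the reported weights, at the basis given (sums match the target masses inside rounding margins):
  MgO: 35.87·0.3204 = 11.49 kg (target 11.49 kg)
  K2O: 31.21·0.6841 = 21.35 kg (target 21.35 kg)
  SrO: 28.33·0.7021 = 19.89 kg (target 19.89 kg)
  SiO2: 35.87·0.6295 + 145.5·0.9950 = 167.4 kg (target 167.3 kg)
  Al2O3: 145.5·0.003000 + 22.29·0.9959 = 22.64 kg (target 22.64 kg)
  BaO: 9.427·0.7744 = 7.300 kg (target 7.300 kg)
Glass mass check: Σ batch − LOI loss = 250.0 kg (the Σ of target masses is 250.0 kg; stated basis 250.0 kg — differing by rounding only).
Summing the batch: Σ batch = 272.6 kg; ignition loss, Σ(batch × LOI) = 22.60 kg; yield: glass divided by total = 91.71%.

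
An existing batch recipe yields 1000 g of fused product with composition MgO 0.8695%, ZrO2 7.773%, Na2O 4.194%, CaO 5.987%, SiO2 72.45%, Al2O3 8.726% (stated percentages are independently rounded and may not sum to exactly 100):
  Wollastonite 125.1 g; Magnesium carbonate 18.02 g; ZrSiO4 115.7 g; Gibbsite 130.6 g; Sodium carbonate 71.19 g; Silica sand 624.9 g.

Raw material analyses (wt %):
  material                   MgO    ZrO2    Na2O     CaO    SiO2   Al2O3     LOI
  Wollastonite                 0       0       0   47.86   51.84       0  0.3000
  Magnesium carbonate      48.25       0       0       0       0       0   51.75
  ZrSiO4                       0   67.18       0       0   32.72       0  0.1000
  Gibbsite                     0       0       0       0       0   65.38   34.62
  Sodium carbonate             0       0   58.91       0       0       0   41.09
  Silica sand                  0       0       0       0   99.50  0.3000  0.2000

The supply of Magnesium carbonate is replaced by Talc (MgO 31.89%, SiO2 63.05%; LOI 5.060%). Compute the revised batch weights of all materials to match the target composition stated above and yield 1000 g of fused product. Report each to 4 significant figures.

Revised batch per 1000 g fused product:
  Wollastonite: 125.1 g
  Talc: 27.27 g
  ZrSiO4: 115.7 g
  Gibbsite: 130.7 g
  Sodium carbonate: 71.19 g
  Silica sand: 607.6 g
Total batch = 1078 g; LOI loss = 77.59 g

All internal work runs at full float precision in all steps. Intermediates appear, rounded to four significant digits, alongside each step; each reported number takes exactly one rounding. The derived quantities are rebuilt starting from the weights per 1000 g of glass at full float precision (the totals, net glass mass, six oxide percentages, yield, LOI) precisely as stated by problem or answer.
Target masses of each oxide per 1000 g fused product:
  MgO: 0.8695% × 1000 = 8.695 g
  ZrO2: 7.773% × 1000 = 77.73 g
  Na2O: 4.194% × 1000 = 41.94 g
  CaO: 5.987% × 1000 = 59.87 g
  SiO2: 72.45% × 1000 = 724.5 g
  Al2O3: 8.726% × 1000 = 87.26 g
Sums-versus-targets review with the batch weights as given, at the basis given (summed amounts equal target values once rounding is allowed for):
  MgO: 27.27·0.3189 = 8.696 g (target 8.695 g)
  ZrO2: 115.7·0.6718 = 77.73 g (target 77.73 g)
  Na2O: 71.19·0.5891 = 41.94 g (target 41.94 g)
  CaO: 125.1·0.4786 = 59.87 g (target 59.87 g)
  SiO2: 125.1·0.5184 + 27.27·0.6305 + 115.7·0.3272 + 607.6·0.9950 = 724.5 g (target 724.5 g)
  Al2O3: 130.7·0.6538 + 607.6·0.003000 = 87.27 g (target 87.26 g)
Glass-mass closure: batch total minus LOI = 1000 g (summing oxide targets gives 1000 g; versus the stated basis of 1000 g — a pure rounding effect).
Whole-batch sum: Σ batch = 1078 g; Σ batch·LOI gives LOI loss = 77.59 g; the yield ratio, glass ÷ batch: 92.80%.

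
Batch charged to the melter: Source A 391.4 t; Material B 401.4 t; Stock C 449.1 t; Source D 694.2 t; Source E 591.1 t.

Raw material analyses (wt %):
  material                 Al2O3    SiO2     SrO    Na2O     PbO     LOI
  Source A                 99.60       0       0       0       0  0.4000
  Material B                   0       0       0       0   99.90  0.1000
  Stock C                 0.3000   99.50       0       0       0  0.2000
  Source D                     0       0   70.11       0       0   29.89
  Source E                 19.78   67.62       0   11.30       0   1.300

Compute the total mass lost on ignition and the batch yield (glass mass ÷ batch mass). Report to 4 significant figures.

LOI loss = 218.0 t; glass = 2309 t; yield = 91.37%

The working math carries full precision all the way through. Mid-chain values are rounded to four significant figures when quoted. A single rounding completes every reported figure. Derived quantities (totals, ignition loss, glass mass, the yield, five oxide percentages) are recomputed at full precision starting from the weights on 2309 t of glass, as written in either problem or answer.
Each material's LOI contribution:
  Source A: 391.4 × 0.004000 = 1.566 t
  Material B: 401.4 × 0.001000 = 0.4014 t
  Stock C: 449.1 × 0.002000 = 0.8982 t
  Source D: 694.2 × 0.2989 = 207.5 t
  Source E: 591.1 × 0.01300 = 7.684 t
Total LOI = 218.0 t
Glass = batch − LOI = 2527 − 218.0 = 2309 t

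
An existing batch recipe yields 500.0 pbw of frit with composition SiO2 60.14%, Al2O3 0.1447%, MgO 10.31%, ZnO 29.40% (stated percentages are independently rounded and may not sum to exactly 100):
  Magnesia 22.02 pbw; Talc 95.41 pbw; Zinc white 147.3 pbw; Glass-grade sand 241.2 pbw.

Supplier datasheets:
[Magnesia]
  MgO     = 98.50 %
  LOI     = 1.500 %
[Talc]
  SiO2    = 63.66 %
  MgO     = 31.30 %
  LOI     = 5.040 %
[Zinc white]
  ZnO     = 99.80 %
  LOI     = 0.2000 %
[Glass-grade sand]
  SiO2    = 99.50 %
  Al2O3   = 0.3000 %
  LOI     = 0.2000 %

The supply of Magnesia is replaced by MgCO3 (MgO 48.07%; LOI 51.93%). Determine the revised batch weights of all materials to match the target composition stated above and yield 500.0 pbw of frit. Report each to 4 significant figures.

Revised batch per 500.0 pbw frit:
  MgCO3: 45.11 pbw
  Talc: 95.41 pbw
  Zinc white: 147.3 pbw
  Glass-grade sand: 241.2 pbw
Total batch = 529.0 pbw; LOI loss = 29.01 pbw

Working values are displayed (rounded to 4 significant digits) at each printed step. The working math carries full precision through the solve — each reported number takes a single rounding. Derived quantities are recomputed from the weighed amounts per 500.0 pbw of glass at full float precision (glass mass, four oxide percentages, totals, LOI, yield), as they appear in the problem or answer text.
Per-oxide target masses for 500.0 pbw frit:
  SiO2: 60.14% × 500.0 = 300.7 pbw
  Al2O3: 0.1447% × 500.0 = 0.7235 pbw
  MgO: 10.31% × 500.0 = 51.55 pbw
  ZnO: 29.40% × 500.0 = 147.0 pbw
Balance tally, oxide-wise, working from each reported weight, against the basis in use (sum by sum, the targets are met modulo rounding of the values):
  SiO2: 95.41·0.6366 + 241.2·0.9950 = 300.7 pbw (target 300.7 pbw)
  Al2O3: 241.2·0.003000 = 0.7236 pbw (target 0.7235 pbw)
  MgO: 45.11·0.4807 + 95.41·0.3130 = 51.55 pbw (target 51.55 pbw)
  ZnO: 147.3·0.9980 = 147.0 pbw (target 147.0 pbw)
Glass mass check: whole batch net of LOI = 500.0 pbw (the Σ of target masses is 500.0 pbw; against the stated basis, 500.0 pbw — any gap is answer rounding).
Total batch = Σ batch = 529.0 pbw; LOI loss = Σ batch·LOI = 29.01 pbw; yield, glass over the total, = 94.52%.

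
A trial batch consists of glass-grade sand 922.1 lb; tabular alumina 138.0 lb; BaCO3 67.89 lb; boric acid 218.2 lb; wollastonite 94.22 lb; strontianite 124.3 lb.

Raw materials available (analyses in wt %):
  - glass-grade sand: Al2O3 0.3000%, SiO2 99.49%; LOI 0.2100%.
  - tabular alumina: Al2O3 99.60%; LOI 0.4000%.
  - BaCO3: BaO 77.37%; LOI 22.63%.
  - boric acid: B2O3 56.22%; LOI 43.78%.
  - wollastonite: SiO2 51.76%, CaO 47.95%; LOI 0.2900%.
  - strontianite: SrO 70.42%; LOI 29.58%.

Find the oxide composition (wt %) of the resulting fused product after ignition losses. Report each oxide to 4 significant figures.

Glass mass = 1414 lb (batch 1565 − LOI 150.4).
Composition: B2O3 8.674%, SrO 6.189%, BaO 3.714%, Al2O3 9.914%, SiO2 68.31%, CaO 3.194%

Intermediates are printed, with 4-significant-figure rounding, as written; the working math keeps full float precision from first step to last; a single rounding yields each reported result; derived quantities are re-derived at exact precision (ignition loss, six oxide percentages, the totals, the yield, glass mass) using the weight values per 1414 lb of glass, as set out in the problem or the answer.
Oxide masses out of the charge:
  B2O3: 218.2·0.5622 = 122.7 lb
  SrO: 124.3·0.7042 = 87.53 lb
  BaO: 67.89·0.7737 = 52.53 lb
  Al2O3: 922.1·0.003000 + 138.0·0.9960 = 140.2 lb
  SiO2: 922.1·0.9949 + 94.22·0.5176 = 966.2 lb
  CaO: 94.22·0.4795 = 45.18 lb
LOI: 922.1·0.002100 + 138.0·0.004000 + 67.89·0.2263 + 218.2·0.4378 + 94.22·0.002900 + 124.3·0.2958 = 150.4 lb
Glass = total batch minus LOI = 1565 − 150.4 = 1414 lb (the oxide masses sum to this)
wt % = 100 × oxide mass / glass mass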